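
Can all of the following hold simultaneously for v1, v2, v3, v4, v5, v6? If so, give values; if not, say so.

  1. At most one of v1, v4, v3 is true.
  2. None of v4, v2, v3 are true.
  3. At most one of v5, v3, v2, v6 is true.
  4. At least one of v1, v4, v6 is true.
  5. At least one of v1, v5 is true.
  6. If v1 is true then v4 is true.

Case v2 = True:
  Constraint (2) is violated (v2=T) — contradiction.
Case v2 = False:
  (2) forces v4 = False.
  (2) forces v3 = False.
  (6) with v4=F forces v1 = False.
  (4) with v1=F, v4=F forces v6 = True.
  (3) with v6=T forces v5 = False.
  Constraint (5) is violated (v1=F, v5=F) — contradiction.
Both cases fail — unsatisfiable.

The formula is unsatisfiable.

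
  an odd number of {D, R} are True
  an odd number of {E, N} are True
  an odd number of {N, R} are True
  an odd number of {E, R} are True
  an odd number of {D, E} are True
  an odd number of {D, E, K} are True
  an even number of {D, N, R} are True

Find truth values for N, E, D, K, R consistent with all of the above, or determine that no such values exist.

The formula is unsatisfiable.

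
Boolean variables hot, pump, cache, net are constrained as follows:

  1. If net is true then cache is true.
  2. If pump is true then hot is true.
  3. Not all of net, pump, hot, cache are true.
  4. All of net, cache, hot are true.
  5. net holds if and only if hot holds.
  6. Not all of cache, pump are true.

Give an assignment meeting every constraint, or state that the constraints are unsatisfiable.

hot=T, pump=F, cache=T, net=T

  (1) net=T ⇒ cache: T ✓
  (2) pump=F ⇒ hot: vacuous ✓
  (3) {net, pump, hot, cache}: 3/4 true — not all ✓
  (4) {net, cache, hot}: all 3 true ✓
  (5) net=T, hot=T — same ✓
  (6) {cache, pump}: 1/2 true — not all ✓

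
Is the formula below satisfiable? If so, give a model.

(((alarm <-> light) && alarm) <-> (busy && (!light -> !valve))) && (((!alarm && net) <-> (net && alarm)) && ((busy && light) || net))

alarm = True, valve = True, light = True, busy = True, net = False

  ((alarm <-> light) && alarm) <-> (busy && (!light -> !valve)) = True
    (alarm <-> light) && alarm = True
      alarm <-> light = True
    busy && (!light -> !valve) = True
      !light -> !valve = True
        !light = False
        !valve = False
  ((!alarm && net) <-> (net && alarm)) && ((busy && light) || net) = True
    (!alarm && net) <-> (net && alarm) = True
      !alarm && net = False
        !alarm = False
      net && alarm = False
    (busy && light) || net = True
      busy && light = True
Both conjuncts True, so the formula holds.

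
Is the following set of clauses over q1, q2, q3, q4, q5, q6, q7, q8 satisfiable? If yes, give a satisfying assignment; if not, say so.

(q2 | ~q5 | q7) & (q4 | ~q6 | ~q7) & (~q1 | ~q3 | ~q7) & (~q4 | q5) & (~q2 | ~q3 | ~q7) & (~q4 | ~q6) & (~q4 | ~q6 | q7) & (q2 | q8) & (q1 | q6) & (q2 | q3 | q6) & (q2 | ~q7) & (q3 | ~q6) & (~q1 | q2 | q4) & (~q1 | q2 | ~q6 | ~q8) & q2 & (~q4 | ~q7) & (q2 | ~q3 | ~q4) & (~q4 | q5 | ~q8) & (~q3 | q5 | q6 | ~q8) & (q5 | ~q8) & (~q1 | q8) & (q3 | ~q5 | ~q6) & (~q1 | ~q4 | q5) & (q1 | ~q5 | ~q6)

Unit clause (q2) forces q2 = True.
Set q1 = True.
  then (~q1 | q8) forces q8 = True.
  then (q5 | ~q8) forces q5 = True.
Set q3 = True.
  then (~q1 | ~q3 | ~q7) forces q7 = False.
Set q4 = True.
  then (~q4 | ~q6) forces q6 = False.
All clauses satisfied.

q1 = True, q2 = True, q3 = True, q4 = True, q5 = True, q6 = False, q7 = False, q8 = True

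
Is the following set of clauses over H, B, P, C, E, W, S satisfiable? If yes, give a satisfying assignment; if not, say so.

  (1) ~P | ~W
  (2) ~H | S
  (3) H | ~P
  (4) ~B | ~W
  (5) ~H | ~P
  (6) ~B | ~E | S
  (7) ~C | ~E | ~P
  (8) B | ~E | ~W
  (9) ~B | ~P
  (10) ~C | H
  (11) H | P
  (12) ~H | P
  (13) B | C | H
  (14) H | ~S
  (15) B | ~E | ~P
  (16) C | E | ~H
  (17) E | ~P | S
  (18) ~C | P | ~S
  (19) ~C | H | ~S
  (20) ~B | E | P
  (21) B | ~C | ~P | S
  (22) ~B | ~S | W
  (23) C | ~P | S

No satisfying assignment exists.

Case H = True:
  (~H | S) forces S = True.
  (~H | ~P) forces P = False.
  Clause (~H | P) is falsified — contradiction.
Case H = False:
  (H | ~P) forces P = False.
  Clause (H | P) is falsified — contradiction.
Both cases fail, so the formula is unsatisfiable.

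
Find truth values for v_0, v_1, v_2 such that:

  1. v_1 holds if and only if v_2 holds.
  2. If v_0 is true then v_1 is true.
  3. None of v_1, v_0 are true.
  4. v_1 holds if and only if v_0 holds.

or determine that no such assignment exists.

v_0 = False, v_1 = False, v_2 = False

  (1) v_1=F, v_2=F — same ✓
  (2) v_0=F ⇒ v_1: vacuous ✓
  (3) {v_1, v_0}: 0 true — none ✓
  (4) v_1=F, v_0=F — same ✓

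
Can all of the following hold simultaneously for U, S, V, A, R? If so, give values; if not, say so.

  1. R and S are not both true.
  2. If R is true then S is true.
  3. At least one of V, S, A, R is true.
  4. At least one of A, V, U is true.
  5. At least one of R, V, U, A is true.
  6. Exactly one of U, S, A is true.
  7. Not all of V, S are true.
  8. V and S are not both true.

U = False; S = False; V = False; A = True; R = False

  (1) R=F, S=F — not both ✓
  (2) R=F ⇒ S: vacuous ✓
  (3) {V, S, A, R}: 1 true — at least one ✓
  (4) {A, V, U}: 1 true — at least one ✓
  (5) {R, V, U, A}: 1 true — at least one ✓
  (6) {U, S, A}: 1 true — exactly one ✓
  (7) {V, S}: 0/2 true — not all ✓
  (8) V=F, S=F — not both ✓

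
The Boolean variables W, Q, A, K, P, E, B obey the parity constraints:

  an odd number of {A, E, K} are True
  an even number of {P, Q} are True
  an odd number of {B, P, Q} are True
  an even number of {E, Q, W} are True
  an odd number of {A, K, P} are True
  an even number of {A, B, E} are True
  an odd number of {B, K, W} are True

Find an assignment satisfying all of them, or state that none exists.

W = False, Q = False, A = True, K = False, P = False, E = False, B = True

{A, E, K}: 1 true → odd ✓
{P, Q}: 0 true → even ✓
{B, P, Q}: 1 true → odd ✓
{E, Q, W}: 0 true → even ✓
{A, K, P}: 1 true → odd ✓
{A, B, E}: 2 true → even ✓
{B, K, W}: 1 true → odd ✓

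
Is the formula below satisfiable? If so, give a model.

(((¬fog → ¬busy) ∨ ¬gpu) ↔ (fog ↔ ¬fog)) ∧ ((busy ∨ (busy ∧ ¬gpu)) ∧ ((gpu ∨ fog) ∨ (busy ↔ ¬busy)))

busy=T, fog=F, gpu=T

  ((¬fog → ¬busy) ∨ ¬gpu) ↔ (fog ↔ ¬fog) = True
    (¬fog → ¬busy) ∨ ¬gpu = False
      ¬fog → ¬busy = False
        ¬fog = True
        ¬busy = False
      ¬gpu = False
    fog ↔ ¬fog = False
      ¬fog = True
  (busy ∨ (busy ∧ ¬gpu)) ∧ ((gpu ∨ fog) ∨ (busy ↔ ¬busy)) = True
    busy ∨ (busy ∧ ¬gpu) = True
      busy ∧ ¬gpu = False
        ¬gpu = False
    (gpu ∨ fog) ∨ (busy ↔ ¬busy) = True
      gpu ∨ fog = True
      busy ↔ ¬busy = False
        ¬busy = False
Both conjuncts True, so the formula holds.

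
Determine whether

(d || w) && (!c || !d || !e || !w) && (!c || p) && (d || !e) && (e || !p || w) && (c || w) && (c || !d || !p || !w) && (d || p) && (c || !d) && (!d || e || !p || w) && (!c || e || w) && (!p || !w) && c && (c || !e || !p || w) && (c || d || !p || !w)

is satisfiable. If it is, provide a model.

Unit clause (c) forces c = True.
In (!c || p) only p is left, so p = True.
In (!p || !w) only !w is left, so w = False.
In (d || w) only d is left, so d = True.
In (e || !p || w) only e is left, so e = True.
All clauses satisfied.

w = False, e = True, d = True, p = True, c = True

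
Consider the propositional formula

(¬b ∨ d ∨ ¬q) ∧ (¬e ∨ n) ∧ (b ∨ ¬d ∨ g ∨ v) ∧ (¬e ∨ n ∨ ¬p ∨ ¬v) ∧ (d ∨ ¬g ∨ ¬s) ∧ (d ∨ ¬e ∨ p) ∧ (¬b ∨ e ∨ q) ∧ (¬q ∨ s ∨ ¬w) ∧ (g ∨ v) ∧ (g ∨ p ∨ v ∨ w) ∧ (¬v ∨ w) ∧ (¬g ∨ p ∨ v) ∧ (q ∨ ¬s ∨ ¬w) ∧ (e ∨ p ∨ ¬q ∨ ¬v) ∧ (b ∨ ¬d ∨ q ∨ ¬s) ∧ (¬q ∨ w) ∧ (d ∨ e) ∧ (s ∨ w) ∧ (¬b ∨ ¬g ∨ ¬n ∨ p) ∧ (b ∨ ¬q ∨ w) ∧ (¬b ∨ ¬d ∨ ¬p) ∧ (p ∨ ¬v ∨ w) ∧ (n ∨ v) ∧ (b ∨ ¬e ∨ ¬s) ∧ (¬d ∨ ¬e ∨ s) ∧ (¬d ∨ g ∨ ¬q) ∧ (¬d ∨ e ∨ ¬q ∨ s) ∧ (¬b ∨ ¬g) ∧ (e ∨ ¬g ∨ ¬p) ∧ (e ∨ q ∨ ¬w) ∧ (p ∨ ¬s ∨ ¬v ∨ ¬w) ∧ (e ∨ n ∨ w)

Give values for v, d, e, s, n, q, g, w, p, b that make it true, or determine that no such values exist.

v = True, d = False, e = True, s = False, n = True, q = False, g = False, w = True, p = True, b = True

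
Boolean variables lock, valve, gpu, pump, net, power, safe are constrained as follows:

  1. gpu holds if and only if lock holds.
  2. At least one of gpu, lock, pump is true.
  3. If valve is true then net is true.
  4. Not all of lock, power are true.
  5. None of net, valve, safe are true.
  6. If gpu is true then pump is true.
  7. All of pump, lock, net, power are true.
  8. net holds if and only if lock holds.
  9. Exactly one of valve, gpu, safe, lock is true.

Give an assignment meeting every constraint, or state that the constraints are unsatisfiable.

No satisfying assignment exists.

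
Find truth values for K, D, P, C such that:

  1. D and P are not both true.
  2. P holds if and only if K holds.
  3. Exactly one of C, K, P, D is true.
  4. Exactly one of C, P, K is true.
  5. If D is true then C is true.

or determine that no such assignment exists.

K = False, D = False, P = False, C = True

  (1) D=F, P=F — not both ✓
  (2) P=F, K=F — same ✓
  (3) {C, K, P, D}: 1 true — exactly one ✓
  (4) {C, P, K}: 1 true — exactly one ✓
  (5) D=F ⇒ C: vacuous ✓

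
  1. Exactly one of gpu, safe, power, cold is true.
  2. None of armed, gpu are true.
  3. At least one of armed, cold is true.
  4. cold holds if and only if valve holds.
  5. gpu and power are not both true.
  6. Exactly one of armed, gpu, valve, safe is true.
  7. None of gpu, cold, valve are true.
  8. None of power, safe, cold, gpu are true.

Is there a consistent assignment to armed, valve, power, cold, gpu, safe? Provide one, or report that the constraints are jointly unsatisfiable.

Unsatisfiable — no assignment works.

Case cold = True:
  Constraint (7) is violated (cold=T) — contradiction.
Case cold = False:
  (2) forces armed = False.
  Constraint (3) is violated (armed=F, cold=F) — contradiction.
Both cases fail — unsatisfiable.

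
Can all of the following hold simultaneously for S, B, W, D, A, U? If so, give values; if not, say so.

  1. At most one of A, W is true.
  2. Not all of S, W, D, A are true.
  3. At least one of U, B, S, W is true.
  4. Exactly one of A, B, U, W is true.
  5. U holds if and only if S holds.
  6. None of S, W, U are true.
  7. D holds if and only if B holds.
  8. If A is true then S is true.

S = False, B = True, W = False, D = True, A = False, U = False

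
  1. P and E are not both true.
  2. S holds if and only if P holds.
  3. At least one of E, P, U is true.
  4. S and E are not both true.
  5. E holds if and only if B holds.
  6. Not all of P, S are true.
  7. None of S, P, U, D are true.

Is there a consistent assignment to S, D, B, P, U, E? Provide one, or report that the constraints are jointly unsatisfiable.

S=F, D=F, B=T, P=F, U=F, E=T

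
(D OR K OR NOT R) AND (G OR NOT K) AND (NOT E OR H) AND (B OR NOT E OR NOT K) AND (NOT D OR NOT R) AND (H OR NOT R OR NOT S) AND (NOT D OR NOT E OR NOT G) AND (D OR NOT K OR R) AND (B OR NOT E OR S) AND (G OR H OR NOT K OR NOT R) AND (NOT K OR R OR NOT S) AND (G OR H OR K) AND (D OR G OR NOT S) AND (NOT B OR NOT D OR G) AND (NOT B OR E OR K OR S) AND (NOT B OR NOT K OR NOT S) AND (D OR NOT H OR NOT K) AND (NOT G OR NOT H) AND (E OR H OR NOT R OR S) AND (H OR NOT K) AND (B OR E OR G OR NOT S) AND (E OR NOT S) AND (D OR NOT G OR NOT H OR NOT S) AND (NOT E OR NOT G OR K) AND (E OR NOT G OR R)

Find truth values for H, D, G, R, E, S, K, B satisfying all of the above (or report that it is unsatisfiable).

H=T; D=T; G=F; R=F; E=F; S=F; K=F; B=F

Set H = True.
  then (NOT G OR NOT H) forces G = False.
  then (G OR NOT K) forces K = False.
Set D = True.
  then (NOT D OR NOT R) forces R = False.
  then (NOT B OR NOT D OR G) forces B = False.
Set E = False.
  then (B OR E OR G OR NOT S) forces S = False.
All clauses satisfied.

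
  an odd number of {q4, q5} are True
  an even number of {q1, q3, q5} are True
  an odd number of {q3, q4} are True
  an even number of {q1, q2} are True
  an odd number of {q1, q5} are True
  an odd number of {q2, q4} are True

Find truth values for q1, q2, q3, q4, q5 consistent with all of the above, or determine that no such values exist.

Unsatisfiable

Adding constraints 1, 4, 5, 6 mod 2: every variable appears an even number of times on the left, so the left side is 0.
But the right sides sum to 1 (mod 2). 0 ≠ 1 — the system is inconsistent.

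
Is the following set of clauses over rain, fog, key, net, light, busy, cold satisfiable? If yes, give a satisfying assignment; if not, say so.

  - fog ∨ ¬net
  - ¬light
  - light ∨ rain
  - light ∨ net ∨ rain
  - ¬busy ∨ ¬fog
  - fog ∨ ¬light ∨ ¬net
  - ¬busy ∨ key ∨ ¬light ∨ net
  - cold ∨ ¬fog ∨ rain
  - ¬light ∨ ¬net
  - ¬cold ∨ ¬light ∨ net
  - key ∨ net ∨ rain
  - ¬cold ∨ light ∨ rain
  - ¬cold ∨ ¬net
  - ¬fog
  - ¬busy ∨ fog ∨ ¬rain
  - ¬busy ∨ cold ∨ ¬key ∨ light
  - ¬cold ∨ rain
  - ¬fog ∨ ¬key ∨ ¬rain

rain = True, fog = False, key = True, net = False, light = False, busy = False, cold = False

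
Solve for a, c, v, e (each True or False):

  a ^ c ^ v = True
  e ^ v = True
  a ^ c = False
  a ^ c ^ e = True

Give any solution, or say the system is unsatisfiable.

No satisfying assignment exists.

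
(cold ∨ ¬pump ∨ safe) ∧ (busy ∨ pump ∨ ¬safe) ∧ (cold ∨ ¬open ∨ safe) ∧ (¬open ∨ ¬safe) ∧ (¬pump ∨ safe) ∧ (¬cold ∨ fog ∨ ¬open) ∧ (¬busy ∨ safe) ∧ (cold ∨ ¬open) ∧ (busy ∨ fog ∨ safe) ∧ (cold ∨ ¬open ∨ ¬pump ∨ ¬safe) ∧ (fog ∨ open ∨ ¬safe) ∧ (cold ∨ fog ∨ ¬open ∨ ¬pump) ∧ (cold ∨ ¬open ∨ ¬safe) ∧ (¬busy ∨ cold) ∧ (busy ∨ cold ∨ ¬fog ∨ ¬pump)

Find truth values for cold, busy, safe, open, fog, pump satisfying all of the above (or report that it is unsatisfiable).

cold = True, busy = True, safe = True, open = False, fog = True, pump = False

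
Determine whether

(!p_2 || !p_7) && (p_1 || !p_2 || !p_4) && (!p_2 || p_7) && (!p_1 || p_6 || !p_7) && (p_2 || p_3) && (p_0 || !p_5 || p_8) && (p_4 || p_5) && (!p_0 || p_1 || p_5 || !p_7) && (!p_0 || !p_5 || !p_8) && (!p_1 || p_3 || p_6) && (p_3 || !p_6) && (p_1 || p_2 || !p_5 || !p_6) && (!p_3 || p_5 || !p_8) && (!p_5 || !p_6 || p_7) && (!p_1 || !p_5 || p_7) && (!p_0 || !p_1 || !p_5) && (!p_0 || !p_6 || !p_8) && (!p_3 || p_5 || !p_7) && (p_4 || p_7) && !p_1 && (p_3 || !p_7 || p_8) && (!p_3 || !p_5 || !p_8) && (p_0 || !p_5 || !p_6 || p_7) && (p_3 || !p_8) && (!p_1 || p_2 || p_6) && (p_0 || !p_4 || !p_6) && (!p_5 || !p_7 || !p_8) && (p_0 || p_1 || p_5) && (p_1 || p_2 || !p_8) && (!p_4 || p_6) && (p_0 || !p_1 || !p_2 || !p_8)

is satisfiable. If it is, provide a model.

p_0=T, p_1=F, p_2=F, p_3=T, p_4=F, p_5=T, p_6=F, p_7=T, p_8=F

Unit clause (!p_1) forces p_1 = False.
Try p_0 = False:
  (p_0 || p_1 || p_5) forces p_5 = True.
  (p_0 || !p_5 || p_8) forces p_8 = True.
  (!p_3 || !p_5 || !p_8) forces p_3 = False.
  clause (p_3 || !p_8) is falsified — backtrack.
So p_0 = True.
Set p_2 = False.
  then (p_2 || p_3) forces p_3 = True.
  then (p_1 || p_2 || !p_8) forces p_8 = False.
Set p_4 = False.
  then (p_4 || p_5) forces p_5 = True.
  then (p_1 || p_2 || !p_5 || !p_6) forces p_6 = False.
  then (p_4 || p_7) forces p_7 = True.
All clauses satisfied.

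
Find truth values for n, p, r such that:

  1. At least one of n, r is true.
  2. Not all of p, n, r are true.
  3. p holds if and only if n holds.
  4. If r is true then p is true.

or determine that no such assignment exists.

n=T, p=T, r=F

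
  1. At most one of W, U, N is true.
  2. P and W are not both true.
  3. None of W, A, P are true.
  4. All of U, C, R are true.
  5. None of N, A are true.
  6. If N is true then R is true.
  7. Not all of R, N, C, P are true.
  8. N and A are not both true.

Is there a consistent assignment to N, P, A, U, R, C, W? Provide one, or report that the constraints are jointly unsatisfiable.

N=F, P=F, A=F, U=T, R=T, C=T, W=F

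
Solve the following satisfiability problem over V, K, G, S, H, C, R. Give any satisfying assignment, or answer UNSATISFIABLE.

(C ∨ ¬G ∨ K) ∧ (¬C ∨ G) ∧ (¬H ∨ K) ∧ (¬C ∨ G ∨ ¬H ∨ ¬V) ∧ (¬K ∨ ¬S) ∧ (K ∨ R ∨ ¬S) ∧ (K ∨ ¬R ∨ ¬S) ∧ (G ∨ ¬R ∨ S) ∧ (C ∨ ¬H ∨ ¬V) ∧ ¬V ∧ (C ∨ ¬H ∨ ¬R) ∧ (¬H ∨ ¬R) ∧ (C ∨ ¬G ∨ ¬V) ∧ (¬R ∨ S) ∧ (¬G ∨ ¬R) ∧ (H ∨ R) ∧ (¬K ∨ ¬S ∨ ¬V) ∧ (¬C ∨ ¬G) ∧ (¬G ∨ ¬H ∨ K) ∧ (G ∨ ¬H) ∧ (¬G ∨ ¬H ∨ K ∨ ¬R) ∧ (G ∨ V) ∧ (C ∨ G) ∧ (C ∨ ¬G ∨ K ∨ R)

Unit clause (¬V) forces V = False.
In (G ∨ V) only G is left, so G = True.
In (¬G ∨ ¬R) only ¬R is left, so R = False.
In (H ∨ R) only H is left, so H = True.
In (¬C ∨ ¬G) only ¬C is left, so C = False.
In (¬G ∨ ¬H ∨ K) only K is left, so K = True.
In (¬K ∨ ¬S) only ¬S is left, so S = False.
All clauses satisfied.

V = False, K = True, G = True, S = False, H = True, C = False, R = False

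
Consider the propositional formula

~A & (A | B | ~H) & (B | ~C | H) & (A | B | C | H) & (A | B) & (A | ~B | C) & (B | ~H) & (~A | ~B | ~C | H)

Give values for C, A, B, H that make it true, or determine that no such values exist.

Unit clause (~A) forces A = False.
In (A | B) only B is left, so B = True.
In (A | ~B | C) only C is left, so C = True.
Set H = True.
All clauses satisfied.

C = True, A = False, B = True, H = True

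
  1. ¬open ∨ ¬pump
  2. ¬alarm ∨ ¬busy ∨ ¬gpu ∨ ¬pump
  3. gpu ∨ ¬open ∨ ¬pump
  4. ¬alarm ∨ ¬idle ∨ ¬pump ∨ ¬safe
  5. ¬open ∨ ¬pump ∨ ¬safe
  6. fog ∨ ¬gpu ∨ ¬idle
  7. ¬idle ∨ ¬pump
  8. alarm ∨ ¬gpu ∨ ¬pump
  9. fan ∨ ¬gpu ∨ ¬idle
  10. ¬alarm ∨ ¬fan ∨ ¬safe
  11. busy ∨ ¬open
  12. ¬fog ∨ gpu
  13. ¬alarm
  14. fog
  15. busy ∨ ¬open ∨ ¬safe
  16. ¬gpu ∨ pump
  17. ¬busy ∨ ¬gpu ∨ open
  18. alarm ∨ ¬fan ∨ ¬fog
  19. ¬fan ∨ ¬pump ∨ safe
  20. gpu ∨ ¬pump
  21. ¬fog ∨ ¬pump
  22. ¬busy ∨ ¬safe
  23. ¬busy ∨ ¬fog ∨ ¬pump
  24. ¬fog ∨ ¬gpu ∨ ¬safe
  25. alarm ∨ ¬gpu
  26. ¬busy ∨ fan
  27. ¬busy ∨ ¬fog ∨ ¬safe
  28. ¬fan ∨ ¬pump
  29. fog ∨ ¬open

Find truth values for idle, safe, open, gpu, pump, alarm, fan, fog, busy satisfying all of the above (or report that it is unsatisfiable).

Case gpu = True:
  (¬alarm) forces alarm = False.
  Clause (alarm ∨ ¬gpu) is falsified — contradiction.
Case gpu = False:
  (¬fog ∨ gpu) forces fog = False.
  Clause (fog) is falsified — contradiction.
Both cases fail, so the formula is unsatisfiable.

UNSATISFIABLE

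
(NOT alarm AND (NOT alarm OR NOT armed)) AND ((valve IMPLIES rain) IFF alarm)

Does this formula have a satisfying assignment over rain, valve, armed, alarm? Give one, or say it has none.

rain = False, valve = True, armed = True, alarm = False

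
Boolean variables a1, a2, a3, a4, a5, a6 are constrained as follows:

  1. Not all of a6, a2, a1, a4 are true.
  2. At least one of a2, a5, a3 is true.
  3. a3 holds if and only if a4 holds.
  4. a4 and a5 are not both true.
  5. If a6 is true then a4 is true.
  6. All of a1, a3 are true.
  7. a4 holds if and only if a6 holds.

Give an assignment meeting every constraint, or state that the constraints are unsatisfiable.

a1: True, a2: False, a3: True, a4: True, a5: False, a6: True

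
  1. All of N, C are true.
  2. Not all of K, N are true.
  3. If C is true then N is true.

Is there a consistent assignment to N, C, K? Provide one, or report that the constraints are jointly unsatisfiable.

N=T, C=T, K=F

  (1) {N, C}: all 2 true ✓
  (2) {K, N}: 1/2 true — not all ✓
  (3) C=T ⇒ N: T ✓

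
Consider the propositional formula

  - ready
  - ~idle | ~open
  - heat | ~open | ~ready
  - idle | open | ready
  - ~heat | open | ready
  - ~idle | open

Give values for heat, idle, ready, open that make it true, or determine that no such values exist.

heat = True; idle = False; ready = True; open = True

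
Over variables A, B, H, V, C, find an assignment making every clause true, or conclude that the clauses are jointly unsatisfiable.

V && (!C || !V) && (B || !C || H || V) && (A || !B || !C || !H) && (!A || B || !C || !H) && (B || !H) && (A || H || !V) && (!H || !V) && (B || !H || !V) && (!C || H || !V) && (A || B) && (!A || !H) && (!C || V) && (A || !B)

Unit clause (V) forces V = True.
In (!C || !V) only !C is left, so C = False.
In (!H || !V) only !H is left, so H = False.
In (A || H || !V) only A is left, so A = True.
Set B = True.
All clauses satisfied.

A = True, B = True, H = False, V = True, C = False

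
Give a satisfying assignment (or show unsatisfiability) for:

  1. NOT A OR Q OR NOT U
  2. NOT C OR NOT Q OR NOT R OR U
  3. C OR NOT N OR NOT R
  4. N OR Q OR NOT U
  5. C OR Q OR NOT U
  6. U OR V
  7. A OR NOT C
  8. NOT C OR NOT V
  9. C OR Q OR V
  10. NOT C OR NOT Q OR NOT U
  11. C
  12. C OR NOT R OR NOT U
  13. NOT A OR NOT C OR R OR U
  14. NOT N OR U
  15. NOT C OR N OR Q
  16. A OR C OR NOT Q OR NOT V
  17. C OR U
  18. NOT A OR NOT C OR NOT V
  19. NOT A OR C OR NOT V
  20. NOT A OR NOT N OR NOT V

Case C = True:
  (A OR NOT C) forces A = True.
  (NOT C OR NOT V) forces V = False.
  (U OR V) forces U = True.
  (NOT A OR Q OR NOT U) forces Q = True.
  Clause (NOT C OR NOT Q OR NOT U) is falsified — contradiction.
Case C = False:
  Clause (C) is falsified — contradiction.
Both cases fail, so the formula is unsatisfiable.

UNSATISFIABLE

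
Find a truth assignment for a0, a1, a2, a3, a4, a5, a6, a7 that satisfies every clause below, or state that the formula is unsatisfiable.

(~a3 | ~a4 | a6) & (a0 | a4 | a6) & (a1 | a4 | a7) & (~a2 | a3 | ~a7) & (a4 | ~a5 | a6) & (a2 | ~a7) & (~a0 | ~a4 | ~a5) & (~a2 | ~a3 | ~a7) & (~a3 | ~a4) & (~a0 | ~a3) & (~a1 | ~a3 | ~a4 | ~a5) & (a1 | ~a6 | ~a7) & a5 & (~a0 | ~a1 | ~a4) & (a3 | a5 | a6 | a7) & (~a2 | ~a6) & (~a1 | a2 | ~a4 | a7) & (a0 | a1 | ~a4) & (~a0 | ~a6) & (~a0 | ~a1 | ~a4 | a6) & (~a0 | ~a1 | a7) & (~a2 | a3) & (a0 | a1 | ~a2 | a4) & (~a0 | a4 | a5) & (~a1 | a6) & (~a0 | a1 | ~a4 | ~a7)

a0: False, a1: True, a2: False, a3: False, a4: False, a5: True, a6: True, a7: False

Unit clause (a5) forces a5 = True.
Try a0 = True:
  (~a0 | ~a4 | ~a5) forces a4 = False.
  (a4 | ~a5 | a6) forces a6 = True.
  clause (~a0 | ~a6) is falsified — backtrack.
So a0 = False.
Set a1 = True.
  then (~a1 | a6) forces a6 = True.
  then (~a2 | ~a6) forces a2 = False.
  then (a2 | ~a7) forces a7 = False.
  then (~a1 | a2 | ~a4 | a7) forces a4 = False.
Set a3 = False.
All clauses satisfied.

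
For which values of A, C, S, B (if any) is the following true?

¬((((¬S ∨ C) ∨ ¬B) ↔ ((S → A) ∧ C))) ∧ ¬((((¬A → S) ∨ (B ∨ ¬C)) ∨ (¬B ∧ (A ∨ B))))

No satisfying assignment exists.

Case S = True: the conjunct ¬((((¬A → S) ∨ (B ∨ ¬C)) ∨ (¬B ∧ (A ∨ B)))) becomes ¬((True ∨ (¬B ∧ (A ∨ B)))) = False.
Case S = False: the formula simplifies to ¬C ∧ ¬(((A ∨ (B ∨ ¬C)) ∨ (¬B ∧ (A ∨ B)))).
  C = True: the conjunct ¬C is False.
  C = False: the conjunct ¬(((A ∨ (B ∨ ¬C)) ∨ (¬B ∧ (A ∨ B)))) becomes ¬((True ∨ (¬B ∧ (A ∨ B)))) = False.
Both cases fail — unsatisfiable.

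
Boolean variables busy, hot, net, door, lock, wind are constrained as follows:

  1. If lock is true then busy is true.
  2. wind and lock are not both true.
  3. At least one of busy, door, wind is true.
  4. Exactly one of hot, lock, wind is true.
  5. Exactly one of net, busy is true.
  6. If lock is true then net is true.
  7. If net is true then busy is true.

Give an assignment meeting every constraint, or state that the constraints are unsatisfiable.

busy = True; hot = False; net = False; door = False; lock = False; wind = True

  (1) lock=F ⇒ busy: vacuous ✓
  (2) wind=T, lock=F — not both ✓
  (3) {busy, door, wind}: 2 true — at least one ✓
  (4) {hot, lock, wind}: 1 true — exactly one ✓
  (5) {net, busy}: 1 true — exactly one ✓
  (6) lock=F ⇒ net: vacuous ✓
  (7) net=F ⇒ busy: vacuous ✓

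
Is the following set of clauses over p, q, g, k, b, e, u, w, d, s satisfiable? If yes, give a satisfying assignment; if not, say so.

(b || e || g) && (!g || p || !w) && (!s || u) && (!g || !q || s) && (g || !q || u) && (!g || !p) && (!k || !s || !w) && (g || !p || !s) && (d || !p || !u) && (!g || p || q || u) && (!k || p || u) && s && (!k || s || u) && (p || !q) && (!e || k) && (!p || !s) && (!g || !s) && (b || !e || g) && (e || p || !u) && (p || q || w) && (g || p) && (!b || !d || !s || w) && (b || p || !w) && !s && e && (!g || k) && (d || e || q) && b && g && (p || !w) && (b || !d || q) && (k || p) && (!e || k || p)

Unsatisfiable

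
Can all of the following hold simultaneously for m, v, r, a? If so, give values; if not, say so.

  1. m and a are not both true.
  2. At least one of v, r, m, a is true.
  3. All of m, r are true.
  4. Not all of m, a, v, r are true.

m = True, v = False, r = True, a = False

  (1) m=T, a=F — not both ✓
  (2) {v, r, m, a}: 2 true — at least one ✓
  (3) {m, r}: all 2 true ✓
  (4) {m, a, v, r}: 2/4 true — not all ✓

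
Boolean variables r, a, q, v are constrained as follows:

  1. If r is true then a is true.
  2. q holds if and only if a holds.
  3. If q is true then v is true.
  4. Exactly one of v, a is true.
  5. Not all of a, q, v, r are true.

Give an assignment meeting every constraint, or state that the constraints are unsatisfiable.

r = False; a = False; q = False; v = True

  (1) r=F ⇒ a: vacuous ✓
  (2) q=F, a=F — same ✓
  (3) q=F ⇒ v: vacuous ✓
  (4) {v, a}: 1 true — exactly one ✓
  (5) {a, q, v, r}: 1/4 true — not all ✓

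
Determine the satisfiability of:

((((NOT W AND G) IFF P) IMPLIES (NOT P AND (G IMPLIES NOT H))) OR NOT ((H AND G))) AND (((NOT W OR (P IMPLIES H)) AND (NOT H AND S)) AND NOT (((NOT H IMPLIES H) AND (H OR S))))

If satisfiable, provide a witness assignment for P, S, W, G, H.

P = False, S = True, W = True, G = False, H = False

  (((NOT W AND G) IFF P) IMPLIES (NOT P AND (G IMPLIES NOT H))) OR NOT ((H AND G)) = True
    ((NOT W AND G) IFF P) IMPLIES (NOT P AND (G IMPLIES NOT H)) = True
      (NOT W AND G) IFF P = True
        NOT W AND G = False
          NOT W = False
      NOT P AND (G IMPLIES NOT H) = True
        NOT P = True
        G IMPLIES NOT H = True
          NOT H = True
    NOT ((H AND G)) = True
      H AND G = False
  ((NOT W OR (P IMPLIES H)) AND (NOT H AND S)) AND NOT (((NOT H IMPLIES H) AND (H OR S))) = True
    (NOT W OR (P IMPLIES H)) AND (NOT H AND S) = True
      NOT W OR (P IMPLIES H) = True
        NOT W = False
        P IMPLIES H = True
      NOT H AND S = True
        NOT H = True
    NOT (((NOT H IMPLIES H) AND (H OR S))) = True
      (NOT H IMPLIES H) AND (H OR S) = False
        NOT H IMPLIES H = False
          NOT H = True
        H OR S = True
Both conjuncts True, so the formula holds.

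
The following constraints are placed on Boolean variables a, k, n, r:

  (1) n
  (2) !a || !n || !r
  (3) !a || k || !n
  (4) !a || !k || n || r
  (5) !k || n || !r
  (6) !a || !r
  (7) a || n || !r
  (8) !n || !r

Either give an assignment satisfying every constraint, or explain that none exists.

a = False, k = False, n = True, r = False

Unit clause (n) forces n = True.
In (!n || !r) only !r is left, so r = False.
Set a = False.
Set k = False.
Check each clause:
  (n): n holds.
  (!a || !n || !r): !a holds.
  (!a || k || !n): !a holds.
  (!a || !k || n || r): !a holds.
  (!k || n || !r): !k holds.
  (!a || !r): !a holds.
  (a || n || !r): n holds.
  (!n || !r): !r holds.
All clauses satisfied.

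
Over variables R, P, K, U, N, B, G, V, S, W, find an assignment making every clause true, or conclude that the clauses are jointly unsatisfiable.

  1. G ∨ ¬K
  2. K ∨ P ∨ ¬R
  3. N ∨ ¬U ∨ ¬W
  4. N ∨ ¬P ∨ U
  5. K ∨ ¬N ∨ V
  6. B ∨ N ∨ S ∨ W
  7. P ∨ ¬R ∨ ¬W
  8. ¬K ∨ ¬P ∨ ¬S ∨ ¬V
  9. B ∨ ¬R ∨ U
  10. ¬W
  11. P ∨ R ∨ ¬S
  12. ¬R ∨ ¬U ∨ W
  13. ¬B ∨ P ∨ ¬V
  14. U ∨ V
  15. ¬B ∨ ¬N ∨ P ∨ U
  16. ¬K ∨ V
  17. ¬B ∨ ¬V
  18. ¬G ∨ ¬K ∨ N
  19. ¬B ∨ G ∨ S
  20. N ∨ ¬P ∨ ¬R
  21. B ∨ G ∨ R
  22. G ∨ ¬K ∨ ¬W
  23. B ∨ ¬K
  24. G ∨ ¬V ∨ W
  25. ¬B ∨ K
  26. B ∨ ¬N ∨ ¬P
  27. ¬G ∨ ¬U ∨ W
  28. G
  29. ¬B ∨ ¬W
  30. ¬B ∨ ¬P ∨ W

Unit clause (¬W) forces W = False.
Unit clause (G) forces G = True.
In (¬G ∨ ¬U ∨ W) only ¬U is left, so U = False.
In (U ∨ V) only V is left, so V = True.
In (¬B ∨ ¬V) only ¬B is left, so B = False.
In (B ∨ ¬K) only ¬K is left, so K = False.
In (B ∨ ¬R ∨ U) only ¬R is left, so R = False.
Try P = True:
  (N ∨ ¬P ∨ U) forces N = True.
  clause (B ∨ ¬N ∨ ¬P) is falsified — backtrack.
So P = False.
  then (P ∨ R ∨ ¬S) forces S = False.
  then (B ∨ N ∨ S ∨ W) forces N = True.
All clauses satisfied.

R = False, P = False, K = False, U = False, N = True, B = False, G = True, V = True, S = False, W = False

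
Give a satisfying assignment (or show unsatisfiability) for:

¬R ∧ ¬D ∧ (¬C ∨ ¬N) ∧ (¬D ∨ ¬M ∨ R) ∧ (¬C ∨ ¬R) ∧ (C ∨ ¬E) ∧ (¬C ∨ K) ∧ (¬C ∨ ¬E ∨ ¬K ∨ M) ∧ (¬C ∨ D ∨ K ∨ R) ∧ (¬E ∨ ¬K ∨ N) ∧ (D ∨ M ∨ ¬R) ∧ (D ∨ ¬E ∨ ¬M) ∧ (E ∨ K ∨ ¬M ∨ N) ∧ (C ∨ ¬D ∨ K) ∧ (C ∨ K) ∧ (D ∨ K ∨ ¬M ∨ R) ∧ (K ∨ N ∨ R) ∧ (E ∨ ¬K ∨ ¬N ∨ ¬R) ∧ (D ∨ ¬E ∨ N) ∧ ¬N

Unit clause (¬R) forces R = False.
Unit clause (¬D) forces D = False.
Unit clause (¬N) forces N = False.
In (K ∨ N ∨ R) only K is left, so K = True.
In (D ∨ ¬E ∨ N) only ¬E is left, so E = False.
Set M = True.
Set C = False.
All clauses satisfied.

N=F, D=F, K=T, M=T, C=F, E=F, R=F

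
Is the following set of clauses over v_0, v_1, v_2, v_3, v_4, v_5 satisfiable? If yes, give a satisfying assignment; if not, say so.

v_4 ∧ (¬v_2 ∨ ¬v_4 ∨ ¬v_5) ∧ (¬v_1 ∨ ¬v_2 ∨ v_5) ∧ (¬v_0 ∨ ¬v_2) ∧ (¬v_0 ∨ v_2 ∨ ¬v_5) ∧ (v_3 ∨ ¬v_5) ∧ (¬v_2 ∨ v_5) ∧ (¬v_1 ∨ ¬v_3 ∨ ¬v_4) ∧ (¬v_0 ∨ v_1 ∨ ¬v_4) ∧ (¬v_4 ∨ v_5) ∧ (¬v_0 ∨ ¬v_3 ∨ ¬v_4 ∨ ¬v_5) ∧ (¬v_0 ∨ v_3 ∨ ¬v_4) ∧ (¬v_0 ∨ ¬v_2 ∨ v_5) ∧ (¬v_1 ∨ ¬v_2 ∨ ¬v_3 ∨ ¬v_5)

Unit clause (v_4) forces v_4 = True.
In (¬v_4 ∨ v_5) only v_5 is left, so v_5 = True.
In (¬v_2 ∨ ¬v_4 ∨ ¬v_5) only ¬v_2 is left, so v_2 = False.
In (¬v_0 ∨ v_2 ∨ ¬v_5) only ¬v_0 is left, so v_0 = False.
In (v_3 ∨ ¬v_5) only v_3 is left, so v_3 = True.
In (¬v_1 ∨ ¬v_3 ∨ ¬v_4) only ¬v_1 is left, so v_1 = False.
All clauses satisfied.

v_0 = False; v_1 = False; v_2 = False; v_3 = True; v_4 = True; v_5 = True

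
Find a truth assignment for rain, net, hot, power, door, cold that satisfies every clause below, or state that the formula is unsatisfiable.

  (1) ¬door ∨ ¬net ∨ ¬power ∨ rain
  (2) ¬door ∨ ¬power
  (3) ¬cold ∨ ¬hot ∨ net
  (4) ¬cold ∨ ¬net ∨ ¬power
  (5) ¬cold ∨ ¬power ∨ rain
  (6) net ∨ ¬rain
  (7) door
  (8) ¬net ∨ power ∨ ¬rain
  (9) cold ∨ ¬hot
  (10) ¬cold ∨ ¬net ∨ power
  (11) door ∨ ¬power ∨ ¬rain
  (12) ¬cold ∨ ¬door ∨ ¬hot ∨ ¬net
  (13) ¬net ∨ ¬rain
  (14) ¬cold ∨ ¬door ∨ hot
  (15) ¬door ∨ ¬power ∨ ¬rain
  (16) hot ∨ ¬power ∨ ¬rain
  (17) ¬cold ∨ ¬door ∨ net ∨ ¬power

rain = False, net = True, hot = False, power = False, door = True, cold = False

Unit clause (door) forces door = True.
In (¬door ∨ ¬power) only ¬power is left, so power = False.
Try rain = True:
  (net ∨ ¬rain) forces net = True.
  clause (¬net ∨ power ∨ ¬rain) is falsified — backtrack.
So rain = False.
Set net = True.
  then (¬cold ∨ ¬net ∨ power) forces cold = False.
  then (cold ∨ ¬hot) forces hot = False.
All clauses satisfied.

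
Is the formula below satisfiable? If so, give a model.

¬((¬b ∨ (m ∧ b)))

b: True, m: False

  ¬((¬b ∨ (m ∧ b))) = True
    ¬b ∨ (m ∧ b) = False
      ¬b = False
      m ∧ b = False
The formula evaluates to True.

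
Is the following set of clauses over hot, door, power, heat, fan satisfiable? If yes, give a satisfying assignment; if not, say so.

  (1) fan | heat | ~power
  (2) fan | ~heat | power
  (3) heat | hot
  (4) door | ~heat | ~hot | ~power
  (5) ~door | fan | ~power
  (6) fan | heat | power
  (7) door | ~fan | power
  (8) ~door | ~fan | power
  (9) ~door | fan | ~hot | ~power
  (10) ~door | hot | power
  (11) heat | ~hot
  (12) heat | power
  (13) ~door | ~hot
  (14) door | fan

hot = False; door = True; power = True; heat = True; fan = True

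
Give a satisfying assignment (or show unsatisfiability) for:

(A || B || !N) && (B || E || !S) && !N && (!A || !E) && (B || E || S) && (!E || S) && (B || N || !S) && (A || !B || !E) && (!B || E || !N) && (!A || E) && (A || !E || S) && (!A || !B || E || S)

Unit clause (!N) forces N = False.
Set E = False.
  then (!A || E) forces A = False.
Try B = False:
  (B || E || !S) forces S = False.
  clause (B || E || S) is falsified — backtrack.
So B = True.
Set S = True.
All clauses satisfied.

E: False, B: True, N: False, A: False, S: True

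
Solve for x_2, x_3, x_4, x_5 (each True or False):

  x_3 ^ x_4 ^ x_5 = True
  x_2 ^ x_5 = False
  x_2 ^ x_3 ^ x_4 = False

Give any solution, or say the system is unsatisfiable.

No satisfying assignment exists.

Adding constraints 1, 2, 3 mod 2: every variable appears an even number of times on the left, so the left side is 0.
But the right sides sum to 1 (mod 2). 0 ≠ 1 — the system is inconsistent.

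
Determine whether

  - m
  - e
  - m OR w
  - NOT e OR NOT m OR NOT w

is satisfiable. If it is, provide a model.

w = False, m = True, e = True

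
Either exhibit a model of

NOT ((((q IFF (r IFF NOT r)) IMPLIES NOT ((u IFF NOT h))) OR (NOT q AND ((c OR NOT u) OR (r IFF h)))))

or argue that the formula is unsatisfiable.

c: False, r: True, q: False, h: False, u: True

  NOT ((((q IFF (r IFF NOT r)) IMPLIES NOT ((u IFF NOT h))) OR (NOT q AND ((c OR NOT u) OR (r IFF h))))) = True
    ((q IFF (r IFF NOT r)) IMPLIES NOT ((u IFF NOT h))) OR (NOT q AND ((c OR NOT u) OR (r IFF h))) = False
      (q IFF (r IFF NOT r)) IMPLIES NOT ((u IFF NOT h)) = False
        q IFF (r IFF NOT r) = True
          r IFF NOT r = False
            NOT r = False
        NOT ((u IFF NOT h)) = False
          u IFF NOT h = True
            NOT h = True
      NOT q AND ((c OR NOT u) OR (r IFF h)) = False
        NOT q = True
        (c OR NOT u) OR (r IFF h) = False
          c OR NOT u = False
            NOT u = False
          r IFF h = False
The formula evaluates to True.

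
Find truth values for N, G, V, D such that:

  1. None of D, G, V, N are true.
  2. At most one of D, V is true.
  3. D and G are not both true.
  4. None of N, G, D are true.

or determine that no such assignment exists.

N = False, G = False, V = False, D = False

  (1) {D, G, V, N}: 0 true — none ✓
  (2) {D, V}: 0 true — at most one ✓
  (3) D=F, G=F — not both ✓
  (4) {N, G, D}: 0 true — none ✓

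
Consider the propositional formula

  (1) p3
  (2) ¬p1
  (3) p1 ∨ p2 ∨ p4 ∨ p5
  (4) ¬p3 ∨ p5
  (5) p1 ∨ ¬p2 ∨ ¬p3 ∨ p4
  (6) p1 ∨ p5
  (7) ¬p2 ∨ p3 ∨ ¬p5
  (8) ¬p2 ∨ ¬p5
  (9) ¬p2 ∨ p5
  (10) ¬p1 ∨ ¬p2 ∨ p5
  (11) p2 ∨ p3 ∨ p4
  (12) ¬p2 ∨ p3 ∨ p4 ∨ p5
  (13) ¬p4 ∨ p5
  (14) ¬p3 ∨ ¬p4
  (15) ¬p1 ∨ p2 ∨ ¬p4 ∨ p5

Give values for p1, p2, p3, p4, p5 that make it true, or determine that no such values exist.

Unit clause (p3) forces p3 = True.
Unit clause (¬p1) forces p1 = False.
In (¬p3 ∨ p5) only p5 is left, so p5 = True.
In (¬p2 ∨ ¬p5) only ¬p2 is left, so p2 = False.
In (¬p3 ∨ ¬p4) only ¬p4 is left, so p4 = False.
All clauses satisfied.

p1: False, p2: False, p3: True, p4: False, p5: True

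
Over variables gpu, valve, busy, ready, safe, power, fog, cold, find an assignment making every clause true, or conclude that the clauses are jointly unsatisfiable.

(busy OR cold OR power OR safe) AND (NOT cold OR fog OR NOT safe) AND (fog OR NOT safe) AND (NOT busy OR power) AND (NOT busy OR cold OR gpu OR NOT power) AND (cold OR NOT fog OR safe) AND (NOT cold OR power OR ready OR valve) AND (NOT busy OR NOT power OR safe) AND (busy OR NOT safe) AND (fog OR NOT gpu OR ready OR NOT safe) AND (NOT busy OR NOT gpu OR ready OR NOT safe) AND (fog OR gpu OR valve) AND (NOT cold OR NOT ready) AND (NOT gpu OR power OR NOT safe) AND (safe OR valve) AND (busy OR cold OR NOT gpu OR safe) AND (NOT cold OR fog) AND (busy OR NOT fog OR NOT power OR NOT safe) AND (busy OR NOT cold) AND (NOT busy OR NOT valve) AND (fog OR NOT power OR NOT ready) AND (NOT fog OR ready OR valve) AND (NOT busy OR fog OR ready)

Set gpu = True.
Try valve = True:
  (NOT busy OR NOT valve) forces busy = False.
  (busy OR NOT safe) forces safe = False.
  (busy OR cold OR NOT gpu OR safe) forces cold = True.
  clause (busy OR NOT cold) is falsified — backtrack.
So valve = False.
  then (safe OR valve) forces safe = True.
  then (fog OR NOT safe) forces fog = True.
  then (busy OR NOT safe) forces busy = True.
  then (NOT busy OR NOT gpu OR ready OR NOT safe) forces ready = True.
  then (NOT cold OR NOT ready) forces cold = False.
  then (NOT gpu OR power OR NOT safe) forces power = True.
All clauses satisfied.

gpu = True, valve = False, busy = True, ready = True, safe = True, power = True, fog = True, cold = False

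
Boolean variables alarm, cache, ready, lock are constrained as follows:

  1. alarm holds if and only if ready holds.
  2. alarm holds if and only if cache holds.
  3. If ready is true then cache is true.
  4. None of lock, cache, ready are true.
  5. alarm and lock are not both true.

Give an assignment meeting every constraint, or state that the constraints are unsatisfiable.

alarm: False, cache: False, ready: False, lock: False

  (1) alarm=F, ready=F — same ✓
  (2) alarm=F, cache=F — same ✓
  (3) ready=F ⇒ cache: vacuous ✓
  (4) {lock, cache, ready}: 0 true — none ✓
  (5) alarm=F, lock=F — not both ✓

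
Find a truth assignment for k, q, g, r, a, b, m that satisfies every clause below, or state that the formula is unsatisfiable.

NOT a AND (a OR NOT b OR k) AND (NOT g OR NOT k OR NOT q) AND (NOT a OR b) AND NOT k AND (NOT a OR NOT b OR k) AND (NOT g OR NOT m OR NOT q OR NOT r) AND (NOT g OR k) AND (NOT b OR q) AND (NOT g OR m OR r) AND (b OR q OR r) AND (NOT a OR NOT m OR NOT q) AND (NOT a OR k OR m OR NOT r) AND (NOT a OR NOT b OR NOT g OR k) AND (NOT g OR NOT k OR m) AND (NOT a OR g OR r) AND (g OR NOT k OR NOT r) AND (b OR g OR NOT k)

Unit clause (NOT a) forces a = False.
Unit clause (NOT k) forces k = False.
In (NOT g OR k) only NOT g is left, so g = False.
In (a OR NOT b OR k) only NOT b is left, so b = False.
Set q = True.
Set r = False.
Set m = True.
All clauses satisfied.

k=F, q=T, g=F, r=F, a=F, b=F, m=T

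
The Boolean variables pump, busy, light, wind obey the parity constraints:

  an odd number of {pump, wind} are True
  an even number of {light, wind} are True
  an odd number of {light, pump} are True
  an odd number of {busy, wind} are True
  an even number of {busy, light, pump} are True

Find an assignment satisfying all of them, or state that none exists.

pump=T, busy=T, light=F, wind=F

{pump, wind}: 1 true → odd ✓
{light, wind}: 0 true → even ✓
{light, pump}: 1 true → odd ✓
{busy, wind}: 1 true → odd ✓
{busy, light, pump}: 2 true → even ✓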